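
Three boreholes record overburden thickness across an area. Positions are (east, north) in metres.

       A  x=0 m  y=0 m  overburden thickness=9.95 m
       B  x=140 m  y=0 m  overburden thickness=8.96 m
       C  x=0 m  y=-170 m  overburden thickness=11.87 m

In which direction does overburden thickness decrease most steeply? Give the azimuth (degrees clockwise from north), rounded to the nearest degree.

032°

∂d/∂x = (8.96 − 9.95) / (140 − 0) = -0.007071
∂d/∂y = (11.87 − 9.95) / (-170 − 0) = -0.01129
Steepest decrease is along −∇f: components (+0.007071 E, +0.01129 N).
Azimuth = atan2(+0.007071, +0.01129) = 32.1° ≈ 032°.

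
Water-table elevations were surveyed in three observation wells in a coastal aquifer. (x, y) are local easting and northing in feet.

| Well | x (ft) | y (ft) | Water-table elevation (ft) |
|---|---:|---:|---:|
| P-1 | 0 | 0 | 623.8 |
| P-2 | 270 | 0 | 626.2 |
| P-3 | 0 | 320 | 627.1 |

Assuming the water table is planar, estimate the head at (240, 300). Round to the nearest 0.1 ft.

∂h/∂x = (626.2 − 623.8) / (270 − 0) = +0.008889
∂h/∂y = (627.1 − 623.8) / (320 − 0) = +0.01031
h(240, 300) = 623.8 + (+0.008889)·(240) + (+0.01031)·(300) = 623.8 +2.133 +3.094 = 629.027 ft.

629.0 ft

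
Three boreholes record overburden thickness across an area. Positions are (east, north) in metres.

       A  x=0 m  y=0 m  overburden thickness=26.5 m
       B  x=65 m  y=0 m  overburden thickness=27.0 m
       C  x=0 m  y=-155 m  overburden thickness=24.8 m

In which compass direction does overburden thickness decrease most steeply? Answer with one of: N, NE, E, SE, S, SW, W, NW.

SW

∂d/∂x = (27.0 − 26.5) / (65 − 0) = +0.007692
∂d/∂y = (24.8 − 26.5) / (-155 − 0) = +0.01097
Steepest decrease is along −∇f = (-0.007692 E, -0.01097 N) → southwest.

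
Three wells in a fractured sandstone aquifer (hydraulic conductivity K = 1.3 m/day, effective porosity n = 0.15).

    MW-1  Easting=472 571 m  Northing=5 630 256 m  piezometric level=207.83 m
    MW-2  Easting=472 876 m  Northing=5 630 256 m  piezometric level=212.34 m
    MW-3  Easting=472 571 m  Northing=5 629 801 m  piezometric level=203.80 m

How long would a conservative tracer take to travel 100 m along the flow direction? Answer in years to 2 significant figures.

∂h/∂x = (212.34 − 207.83) / (472876 − 472571) = +0.01479
∂h/∂y = (203.80 − 207.83) / (5629801 − 5630256) = +0.008857
|∇h| = √(0.01479² + 0.008857²) = 0.01724
Seepage velocity v = K·i/n = 1.3 × 0.01724 / 0.15 = 0.1494 m/day.
t = 100 / 0.1494 = 669.3 days = 1.83 years.

1.8 years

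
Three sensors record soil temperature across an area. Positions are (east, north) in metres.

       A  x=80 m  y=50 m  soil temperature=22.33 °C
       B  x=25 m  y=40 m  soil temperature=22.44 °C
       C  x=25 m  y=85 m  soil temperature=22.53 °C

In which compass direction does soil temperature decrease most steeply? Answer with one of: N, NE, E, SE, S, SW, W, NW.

With T = a·x + b·y + c and A as origin, the differences give:
  (-55)·a + (-10)·b = +0.11
  (-55)·a + 35·b = +0.20
Eliminate b (×35 and ×(-10), subtract): -2475·a = 5.850 → a = ∂T/∂x = -0.002364
Back-substitute: b = ∂T/∂y = +0.002000.
Steepest decrease is along −∇f = (+0.002364 E, -0.002000 N) → southeast.

SE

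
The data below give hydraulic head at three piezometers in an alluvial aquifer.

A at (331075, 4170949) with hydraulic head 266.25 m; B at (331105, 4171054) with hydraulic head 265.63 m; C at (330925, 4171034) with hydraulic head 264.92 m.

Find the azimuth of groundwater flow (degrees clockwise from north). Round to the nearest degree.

327°

Differences from A: to B (Δx, Δy, Δh) = (30, 105, -0.62); to C = (-150, 85, -1.33).
Solve a·Δx + b·Δy = Δh: det = 30·85 − (-150)·105 = 18300.
∂h/∂x = [(-0.62)·85 − (-1.33)·105] / 18300 = +0.004751
∂h/∂y = [30·(-1.33) − (-150)·(-0.62)] / 18300 = -0.007262
Flow direction (−∇h) has components (-0.004751 E, +0.007262 N).
Azimuth = atan2(E, N) = atan2(-0.004751, +0.007262) = 326.8° ≈ 327°.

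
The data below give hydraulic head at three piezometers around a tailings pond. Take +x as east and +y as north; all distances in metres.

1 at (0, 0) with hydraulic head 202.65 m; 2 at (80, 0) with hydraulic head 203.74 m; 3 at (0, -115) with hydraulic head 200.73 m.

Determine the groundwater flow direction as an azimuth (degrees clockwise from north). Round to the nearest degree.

∂h/∂x = (203.74 − 202.65) / (80 − 0) = +0.01363
∂h/∂y = (200.73 − 202.65) / (-115 − 0) = +0.01670
Flow direction (−∇h) has components (-0.01363 E, -0.01670 N).
Azimuth = atan2(E, N) = atan2(-0.01363, -0.01670) = 219.2° ≈ 219°.

219°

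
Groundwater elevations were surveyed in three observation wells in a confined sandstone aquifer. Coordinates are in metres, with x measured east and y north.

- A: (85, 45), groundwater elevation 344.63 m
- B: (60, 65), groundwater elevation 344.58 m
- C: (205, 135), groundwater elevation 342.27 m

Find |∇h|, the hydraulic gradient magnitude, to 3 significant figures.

0.0167

Differences from A: to B (Δx, Δy, Δh) = (-25, 20, -0.05); to C = (120, 90, -2.36).
Solve a·Δx + b·Δy = Δh: det = (-25)·90 − 120·20 = -4650.
∂h/∂x = [(-0.05)·90 − (-2.36)·20] / -4650 = -0.009183
∂h/∂y = [(-25)·(-2.36) − 120·(-0.05)] / -4650 = -0.01398
|∇h| = √(-0.009183² + -0.01398²) = 0.01673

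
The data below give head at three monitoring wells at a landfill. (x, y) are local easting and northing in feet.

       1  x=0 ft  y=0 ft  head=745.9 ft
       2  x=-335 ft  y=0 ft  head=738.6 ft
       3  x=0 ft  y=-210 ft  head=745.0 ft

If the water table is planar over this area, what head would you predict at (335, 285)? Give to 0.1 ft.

∂h/∂x = (738.6 − 745.9) / (-335 − 0) = +0.02179
∂h/∂y = (745.0 − 745.9) / (-210 − 0) = +0.004286
h(335, 285) = 745.9 + (+0.02179)·(335) + (+0.004286)·(285) = 745.9 +7.300 +1.221 = 754.421 ft.

754.4 ft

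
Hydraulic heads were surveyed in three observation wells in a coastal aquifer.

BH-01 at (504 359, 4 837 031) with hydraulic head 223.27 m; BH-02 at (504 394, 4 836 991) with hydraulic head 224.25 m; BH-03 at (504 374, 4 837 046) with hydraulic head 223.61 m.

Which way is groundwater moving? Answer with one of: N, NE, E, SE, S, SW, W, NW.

Three-point gradient (reference BH-01): Δ to BH-02 = (35, -40, +0.98), Δ to BH-03 = (15, 15, +0.34).
∂h/∂x = +0.02516, ∂h/∂y = -0.002489 (det = 1125).
Flow = −∇h = (-0.02516 east, +0.002489 north), which points west.

W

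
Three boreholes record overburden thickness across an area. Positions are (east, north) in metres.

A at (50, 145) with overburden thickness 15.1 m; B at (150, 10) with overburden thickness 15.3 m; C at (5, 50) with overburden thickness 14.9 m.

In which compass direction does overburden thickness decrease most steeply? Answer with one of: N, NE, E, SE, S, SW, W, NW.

With d = a·x + b·y + c and A as origin, the differences give:
  100·a + (-135)·b = +0.2
  (-45)·a + (-95)·b = -0.2
Eliminate b (×(-95) and ×(-135), subtract): -15575·a = -46.00 → a = ∂d/∂x = +0.002953
Back-substitute: b = ∂d/∂y = +0.0007063.
Steepest decrease is along −∇f = (-0.002953 E, -0.0007063 N) → west.

W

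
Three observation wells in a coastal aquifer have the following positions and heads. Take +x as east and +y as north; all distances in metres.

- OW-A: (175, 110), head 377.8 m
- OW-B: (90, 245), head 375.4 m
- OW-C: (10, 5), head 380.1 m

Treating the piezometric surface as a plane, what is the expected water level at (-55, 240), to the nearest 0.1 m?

Taking OW-A as reference: OW-B−OW-A = (-85, 135, -2.4); OW-C−OW-A = (-165, -105, +2.3).
Solve a·Δx + b·Δy = Δh: det = (-85)·(-105) − (-165)·135 = 31200.
∂h/∂x = [(-2.4)·(-105) − (+2.3)·135] / 31200 = -0.001875
∂h/∂y = [(-85)·(+2.3) − (-165)·(-2.4)] / 31200 = -0.01896
h(-55, 240) = 377.8 + (-0.001875)·(-230) + (-0.01896)·(130) = 377.8 +0.431 -2.465 = 375.767 m.

375.8 m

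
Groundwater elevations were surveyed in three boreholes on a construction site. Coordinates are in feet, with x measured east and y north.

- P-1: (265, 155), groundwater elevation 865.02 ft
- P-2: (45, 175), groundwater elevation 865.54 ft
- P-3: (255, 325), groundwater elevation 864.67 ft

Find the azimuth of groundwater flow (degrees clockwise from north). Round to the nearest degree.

Three-point gradient (reference P-1): Δ to P-2 = (-220, 20, +0.52), Δ to P-3 = (-10, 170, -0.35).
∂h/∂x = -0.002565, ∂h/∂y = -0.002210 (det = -37200).
Flow direction (−∇h) has components (+0.002565 E, +0.002210 N).
Azimuth = atan2(E, N) = atan2(+0.002565, +0.002210) = 49.3° ≈ 049°.

049°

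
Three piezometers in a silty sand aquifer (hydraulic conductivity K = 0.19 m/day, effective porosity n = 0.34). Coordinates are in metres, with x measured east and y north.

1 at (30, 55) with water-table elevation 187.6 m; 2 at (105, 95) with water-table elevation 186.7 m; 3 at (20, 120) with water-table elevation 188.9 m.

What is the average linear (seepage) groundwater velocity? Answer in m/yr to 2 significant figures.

Differences from 1: to 2 (Δx, Δy, Δh) = (75, 40, -0.9); to 3 = (-10, 65, +1.3).
Determinant of the coordinate differences = 75·65 − (-10)·40 = 5275.
∂h/∂x = [(-0.9)·65 − (+1.3)·40] / 5275 = -0.02095
∂h/∂y = [75·(+1.3) − (-10)·(-0.9)] / 5275 = +0.01678
|∇h| = √(-0.02095² + 0.01678²) = 0.02684
Seepage velocity v = K·i/n = 0.19 × 0.02684 / 0.34 = 0.015 m/day = 5.479 m/yr.

5.5 m/yr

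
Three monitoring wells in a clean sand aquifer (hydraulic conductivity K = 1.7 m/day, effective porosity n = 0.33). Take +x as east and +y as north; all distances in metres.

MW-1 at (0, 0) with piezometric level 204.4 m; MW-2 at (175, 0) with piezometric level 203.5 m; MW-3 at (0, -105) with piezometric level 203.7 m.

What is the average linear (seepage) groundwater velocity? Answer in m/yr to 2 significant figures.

16 m/yr

∂h/∂x = (203.5 − 204.4) / (175 − 0) = -0.005143
∂h/∂y = (203.7 − 204.4) / (-105 − 0) = +0.006667
|∇h| = √(-0.005143² + 0.006667²) = 0.00842
Seepage velocity v = K·i/n = 1.7 × 0.00842 / 0.33 = 0.04338 m/day = 15.84 m/yr.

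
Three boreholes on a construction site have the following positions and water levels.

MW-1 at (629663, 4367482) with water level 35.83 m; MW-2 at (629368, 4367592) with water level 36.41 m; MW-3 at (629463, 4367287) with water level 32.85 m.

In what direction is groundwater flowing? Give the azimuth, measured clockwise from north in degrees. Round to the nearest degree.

192°

Taking MW-1 as reference: MW-2−MW-1 = (-295, 110, +0.58); MW-3−MW-1 = (-200, -195, -2.98).
Determinant of the coordinate differences = (-295)·(-195) − (-200)·110 = 79525.
∂h/∂x = [(+0.58)·(-195) − (-2.98)·110] / 79525 = +0.002700
∂h/∂y = [(-295)·(-2.98) − (-200)·(+0.58)] / 79525 = +0.01251
Flow direction (−∇h) has components (-0.002700 E, -0.01251 N).
Azimuth = atan2(E, N) = atan2(-0.002700, -0.01251) = 192.2° ≈ 192°.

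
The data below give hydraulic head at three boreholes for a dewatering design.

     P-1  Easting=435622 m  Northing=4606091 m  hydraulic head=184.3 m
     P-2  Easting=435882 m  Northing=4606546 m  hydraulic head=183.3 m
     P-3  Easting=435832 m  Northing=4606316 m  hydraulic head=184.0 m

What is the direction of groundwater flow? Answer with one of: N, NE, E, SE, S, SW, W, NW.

NW

Differences from P-1: to P-2 (Δx, Δy, Δh) = (260, 455, -1.0); to P-3 = (210, 225, -0.3).
Solve a·Δx + b·Δy = Δh: det = 260·225 − 210·455 = -37050.
∂h/∂x = [(-1.0)·225 − (-0.3)·455] / -37050 = +0.002389
∂h/∂y = [260·(-0.3) − 210·(-1.0)] / -37050 = -0.003563
Flow = −∇h = (-0.002389 east, +0.003563 north), which points northwest.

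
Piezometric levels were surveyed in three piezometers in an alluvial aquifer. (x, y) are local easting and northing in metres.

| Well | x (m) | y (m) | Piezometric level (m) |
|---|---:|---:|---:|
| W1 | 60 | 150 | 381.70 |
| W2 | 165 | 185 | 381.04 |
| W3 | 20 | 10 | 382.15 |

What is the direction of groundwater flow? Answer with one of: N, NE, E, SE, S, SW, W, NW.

Taking W1 as reference: W2−W1 = (105, 35, -0.66); W3−W1 = (-40, -140, +0.45).
Determinant of the coordinate differences = 105·(-140) − (-40)·35 = -13300.
∂h/∂x = [(-0.66)·(-140) − (+0.45)·35] / -13300 = -0.005763
∂h/∂y = [105·(+0.45) − (-40)·(-0.66)] / -13300 = -0.001568
Flow = −∇h = (+0.005763 east, +0.001568 north), which points east.

E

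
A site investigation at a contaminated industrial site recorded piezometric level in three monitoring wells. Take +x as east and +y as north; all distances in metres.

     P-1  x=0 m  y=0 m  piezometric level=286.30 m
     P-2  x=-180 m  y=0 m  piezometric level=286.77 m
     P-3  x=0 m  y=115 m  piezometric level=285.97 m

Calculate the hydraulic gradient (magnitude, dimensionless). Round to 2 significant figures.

0.0039

∂h/∂x = (286.77 − 286.30) / (-180 − 0) = -0.002611
∂h/∂y = (285.97 − 286.30) / (115 − 0) = -0.002870
|∇h| = √(-0.002611² + -0.002870²) = 0.00388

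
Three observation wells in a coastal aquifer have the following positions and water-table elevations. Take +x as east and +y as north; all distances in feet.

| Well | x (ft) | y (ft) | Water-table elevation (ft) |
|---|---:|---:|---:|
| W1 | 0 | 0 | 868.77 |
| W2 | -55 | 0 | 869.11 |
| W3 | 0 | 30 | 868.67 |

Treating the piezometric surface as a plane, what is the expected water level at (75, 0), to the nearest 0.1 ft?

868.3 ft

∂h/∂x = (869.11 − 868.77) / (-55 − 0) = -0.006182
∂h/∂y = (868.67 − 868.77) / (30 − 0) = -0.003333
h(75, 0) = 868.77 + (-0.006182)·(75) + (-0.003333)·(0) = 868.77 -0.464 -0.000 = 868.306 ft.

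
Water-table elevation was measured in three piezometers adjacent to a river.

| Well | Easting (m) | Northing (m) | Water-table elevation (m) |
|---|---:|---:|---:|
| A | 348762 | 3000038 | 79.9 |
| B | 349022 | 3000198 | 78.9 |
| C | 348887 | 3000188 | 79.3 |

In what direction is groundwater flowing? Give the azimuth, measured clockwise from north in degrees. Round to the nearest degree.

Differences from A: to B (Δx, Δy, Δh) = (260, 160, -1.0); to C = (125, 150, -0.6).
Determinant of the coordinate differences = 260·150 − 125·160 = 19000.
∂h/∂x = [(-1.0)·150 − (-0.6)·160] / 19000 = -0.002842
∂h/∂y = [260·(-0.6) − 125·(-1.0)] / 19000 = -0.001632
Flow direction (−∇h) has components (+0.002842 E, +0.001632 N).
Azimuth = atan2(E, N) = atan2(+0.002842, +0.001632) = 60.1° ≈ 060°.

060°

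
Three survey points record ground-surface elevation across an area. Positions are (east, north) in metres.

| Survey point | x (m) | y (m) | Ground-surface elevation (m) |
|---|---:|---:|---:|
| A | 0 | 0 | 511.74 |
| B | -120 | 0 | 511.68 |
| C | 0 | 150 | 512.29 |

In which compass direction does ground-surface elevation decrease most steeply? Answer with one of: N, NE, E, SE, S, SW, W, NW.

∂z/∂x = (511.68 − 511.74) / (-120 − 0) = +0.0005000
∂z/∂y = (512.29 − 511.74) / (150 − 0) = +0.003667
Steepest decrease is along −∇f = (-0.0005000 E, -0.003667 N) → south.

S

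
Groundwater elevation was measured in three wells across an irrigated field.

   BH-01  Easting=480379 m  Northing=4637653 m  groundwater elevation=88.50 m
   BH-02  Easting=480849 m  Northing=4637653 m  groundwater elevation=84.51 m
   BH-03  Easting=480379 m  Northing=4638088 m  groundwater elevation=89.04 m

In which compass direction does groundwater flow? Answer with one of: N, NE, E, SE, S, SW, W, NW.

∂h/∂x = (84.51 − 88.50) / (480849 − 480379) = -0.008489
∂h/∂y = (89.04 − 88.50) / (4638088 − 4637653) = +0.001241
Flow = −∇h = (+0.008489 east, -0.001241 north), which points east.

E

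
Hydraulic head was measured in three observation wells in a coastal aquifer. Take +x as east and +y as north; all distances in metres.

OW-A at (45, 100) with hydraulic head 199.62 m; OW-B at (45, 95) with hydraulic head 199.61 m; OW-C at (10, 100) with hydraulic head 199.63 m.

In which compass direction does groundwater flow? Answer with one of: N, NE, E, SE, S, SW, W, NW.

S

Taking OW-A as reference: OW-B−OW-A = (0, -5, -0.01); OW-C−OW-A = (-35, 0, +0.01).
Determinant of the coordinate differences = 0·0 − (-35)·(-5) = -175.
∂h/∂x = [(-0.01)·0 − (+0.01)·(-5)] / -175 = -0.0002857
∂h/∂y = [0·(+0.01) − (-35)·(-0.01)] / -175 = +0.002000
Flow = −∇h = (+0.0002857 east, -0.002000 north), which points south.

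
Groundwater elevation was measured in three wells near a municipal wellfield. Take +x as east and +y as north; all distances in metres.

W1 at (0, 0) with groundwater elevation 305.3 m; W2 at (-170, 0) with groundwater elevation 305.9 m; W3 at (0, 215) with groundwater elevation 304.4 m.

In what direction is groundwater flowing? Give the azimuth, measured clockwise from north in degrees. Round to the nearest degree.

∂h/∂x = (305.9 − 305.3) / (-170 − 0) = -0.003529
∂h/∂y = (304.4 − 305.3) / (215 − 0) = -0.004186
Flow direction (−∇h) has components (+0.003529 E, +0.004186 N).
Azimuth = atan2(E, N) = atan2(+0.003529, +0.004186) = 40.1° ≈ 040°.

040°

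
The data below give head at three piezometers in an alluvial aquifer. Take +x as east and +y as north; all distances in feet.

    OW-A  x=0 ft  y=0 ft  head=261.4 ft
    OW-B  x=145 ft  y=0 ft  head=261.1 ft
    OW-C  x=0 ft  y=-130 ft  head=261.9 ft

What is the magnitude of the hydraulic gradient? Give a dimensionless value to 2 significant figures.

∂h/∂x = (261.1 − 261.4) / (145 − 0) = -0.002069
∂h/∂y = (261.9 − 261.4) / (-130 − 0) = -0.003846
|∇h| = √(-0.002069² + -0.003846²) = 0.004367

0.0044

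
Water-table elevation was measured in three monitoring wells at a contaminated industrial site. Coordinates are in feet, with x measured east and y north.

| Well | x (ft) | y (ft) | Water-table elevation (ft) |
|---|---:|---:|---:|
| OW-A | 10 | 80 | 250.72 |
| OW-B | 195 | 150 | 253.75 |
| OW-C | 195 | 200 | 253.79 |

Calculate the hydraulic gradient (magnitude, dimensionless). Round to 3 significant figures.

0.0161

With h = a·x + b·y + c and OW-A as origin, the differences give:
  185·a + 70·b = +3.03
  185·a + 120·b = +3.07
Eliminate b (×120 and ×70, subtract): 9250·a = 148.700 → a = ∂h/∂x = +0.01608
Back-substitute: b = ∂h/∂y = +0.0008000.
|∇h| = √(0.01608² + 0.0008000²) = 0.0161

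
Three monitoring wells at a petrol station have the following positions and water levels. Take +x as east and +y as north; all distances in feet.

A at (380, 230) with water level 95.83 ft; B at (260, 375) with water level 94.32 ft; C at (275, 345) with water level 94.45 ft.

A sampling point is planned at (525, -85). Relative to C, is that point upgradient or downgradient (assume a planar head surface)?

With h = a·x + b·y + c and A as origin, the differences give:
  (-120)·a + 145·b = -1.51
  (-105)·a + 115·b = -1.38
Eliminate b (×115 and ×145, subtract): 1425·a = 26.450 → a = ∂h/∂x = +0.01856
Back-substitute: b = ∂h/∂y = +0.004947.
Head at (525, -85) = 95.83 + (+0.01856)·(145) + (+0.004947)·(-315) = 96.96 ft.
That is higher than the 94.45 ft at C, so the point is upgradient.

upgradient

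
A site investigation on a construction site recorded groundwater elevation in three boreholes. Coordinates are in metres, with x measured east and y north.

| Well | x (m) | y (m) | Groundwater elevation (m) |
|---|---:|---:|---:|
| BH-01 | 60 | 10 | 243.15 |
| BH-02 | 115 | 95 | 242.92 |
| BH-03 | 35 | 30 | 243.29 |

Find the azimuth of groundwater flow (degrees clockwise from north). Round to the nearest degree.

Differences from BH-01: to BH-02 (Δx, Δy, Δh) = (55, 85, -0.23); to BH-03 = (-25, 20, +0.14).
Determinant of the coordinate differences = 55·20 − (-25)·85 = 3225.
∂h/∂x = [(-0.23)·20 − (+0.14)·85] / 3225 = -0.005116
∂h/∂y = [55·(+0.14) − (-25)·(-0.23)] / 3225 = +0.0006047
Flow direction (−∇h) has components (+0.005116 E, -0.0006047 N).
Azimuth = atan2(E, N) = atan2(+0.005116, -0.0006047) = 96.7° ≈ 097°.

097°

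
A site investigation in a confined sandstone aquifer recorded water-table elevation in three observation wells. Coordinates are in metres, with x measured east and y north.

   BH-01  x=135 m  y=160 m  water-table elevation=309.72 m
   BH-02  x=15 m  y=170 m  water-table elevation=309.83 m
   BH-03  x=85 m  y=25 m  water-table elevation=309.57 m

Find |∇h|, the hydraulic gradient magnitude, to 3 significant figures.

Three-point gradient (reference BH-01): Δ to BH-02 = (-120, 10, +0.11), Δ to BH-03 = (-50, -135, -0.15).
∂h/∂x = -0.0007994, ∂h/∂y = +0.001407 (det = 16700).
|∇h| = √(-0.0007994² + 0.001407²) = 0.001618

0.00162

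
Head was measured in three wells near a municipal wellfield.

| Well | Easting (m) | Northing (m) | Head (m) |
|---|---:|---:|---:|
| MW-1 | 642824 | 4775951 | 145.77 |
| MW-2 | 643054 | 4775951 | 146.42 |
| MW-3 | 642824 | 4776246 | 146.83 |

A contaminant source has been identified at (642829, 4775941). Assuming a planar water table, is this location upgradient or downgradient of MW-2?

∂h/∂x = (146.42 − 145.77) / (643054 − 642824) = +0.002826
∂h/∂y = (146.83 − 145.77) / (4776246 − 4775951) = +0.003593
Head at (642829, 4775941) = 145.77 + (+0.002826)·(5) + (+0.003593)·(-10) = 145.75 m.
That is lower than the 146.42 m at MW-2, so the point is downgradient.

downgradient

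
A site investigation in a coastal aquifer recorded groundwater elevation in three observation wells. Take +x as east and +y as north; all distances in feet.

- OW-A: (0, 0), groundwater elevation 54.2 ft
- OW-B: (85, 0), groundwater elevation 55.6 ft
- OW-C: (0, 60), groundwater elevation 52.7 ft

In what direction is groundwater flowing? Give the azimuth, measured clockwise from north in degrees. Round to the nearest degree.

∂h/∂x = (55.6 − 54.2) / (85 − 0) = +0.01647
∂h/∂y = (52.7 − 54.2) / (60 − 0) = -0.02500
Flow direction (−∇h) has components (-0.01647 E, +0.02500 N).
Azimuth = atan2(E, N) = atan2(-0.01647, +0.02500) = 326.6° ≈ 327°.

327°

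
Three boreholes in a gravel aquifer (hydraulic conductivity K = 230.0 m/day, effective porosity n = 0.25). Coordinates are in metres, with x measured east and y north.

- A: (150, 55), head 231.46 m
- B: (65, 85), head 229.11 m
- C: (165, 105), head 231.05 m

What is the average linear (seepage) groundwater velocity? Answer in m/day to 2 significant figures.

25 m/day

With h = a·x + b·y + c and A as origin, the differences give:
  (-85)·a + 30·b = -2.35
  15·a + 50·b = -0.41
Eliminate b (×50 and ×30, subtract): -4700·a = -105.200 → a = ∂h/∂x = +0.02238
Back-substitute: b = ∂h/∂y = -0.01491.
|∇h| = √(0.02238² + -0.01491²) = 0.02689
Seepage velocity v = K·i/n = 230.0 × 0.02689 / 0.25 = 24.74 m/day.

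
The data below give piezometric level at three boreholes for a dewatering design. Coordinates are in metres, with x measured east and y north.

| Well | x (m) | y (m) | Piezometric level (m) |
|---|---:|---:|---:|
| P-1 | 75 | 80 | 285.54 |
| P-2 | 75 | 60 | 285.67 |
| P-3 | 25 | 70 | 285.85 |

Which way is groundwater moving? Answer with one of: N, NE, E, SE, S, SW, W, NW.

NE

With h = a·x + b·y + c and P-1 as origin, the differences give:
  0·a + (-20)·b = +0.13
  (-50)·a + (-10)·b = +0.31
Eliminate b (×(-10) and ×(-20), subtract): -1000·a = 4.900 → a = ∂h/∂x = -0.004900
Back-substitute: b = ∂h/∂y = -0.006500.
Flow = −∇h = (+0.004900 east, +0.006500 north), which points northeast.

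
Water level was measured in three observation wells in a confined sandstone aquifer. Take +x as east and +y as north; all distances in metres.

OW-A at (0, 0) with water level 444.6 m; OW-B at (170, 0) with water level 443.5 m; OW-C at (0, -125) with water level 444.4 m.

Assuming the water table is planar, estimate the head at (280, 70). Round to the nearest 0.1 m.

∂h/∂x = (443.5 − 444.6) / (170 − 0) = -0.006471
∂h/∂y = (444.4 − 444.6) / (-125 − 0) = +0.001600
h(280, 70) = 444.6 + (-0.006471)·(280) + (+0.001600)·(70) = 444.6 -1.812 +0.112 = 442.900 m.

442.9 m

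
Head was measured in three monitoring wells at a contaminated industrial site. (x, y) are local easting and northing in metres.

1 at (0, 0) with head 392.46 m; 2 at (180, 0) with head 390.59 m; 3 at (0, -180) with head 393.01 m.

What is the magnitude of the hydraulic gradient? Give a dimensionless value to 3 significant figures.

0.0108

∂h/∂x = (390.59 − 392.46) / (180 − 0) = -0.01039
∂h/∂y = (393.01 − 392.46) / (-180 − 0) = -0.003056
|∇h| = √(-0.01039² + -0.003056²) = 0.01083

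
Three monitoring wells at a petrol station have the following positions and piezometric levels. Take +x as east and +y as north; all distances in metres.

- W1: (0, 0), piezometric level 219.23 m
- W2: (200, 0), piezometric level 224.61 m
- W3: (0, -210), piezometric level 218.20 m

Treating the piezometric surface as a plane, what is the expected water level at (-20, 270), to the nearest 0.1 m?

220.0 m

∂h/∂x = (224.61 − 219.23) / (200 − 0) = +0.02690
∂h/∂y = (218.20 − 219.23) / (-210 − 0) = +0.004905
h(-20, 270) = 219.23 + (+0.02690)·(-20) + (+0.004905)·(270) = 219.23 -0.538 +1.324 = 220.016 m.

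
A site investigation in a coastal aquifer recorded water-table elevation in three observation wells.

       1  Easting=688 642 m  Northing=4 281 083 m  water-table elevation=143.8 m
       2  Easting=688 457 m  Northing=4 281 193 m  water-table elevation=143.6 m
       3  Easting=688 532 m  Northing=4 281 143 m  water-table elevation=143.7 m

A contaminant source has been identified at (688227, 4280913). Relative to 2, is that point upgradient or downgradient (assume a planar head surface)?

upgradient

Taking 1 as reference: 2−1 = (-185, 110, -0.2); 3−1 = (-110, 60, -0.1).
Solve a·Δx + b·Δy = Δh: det = (-185)·60 − (-110)·110 = 1000.
∂h/∂x = [(-0.2)·60 − (-0.1)·110] / 1000 = -0.0010000
∂h/∂y = [(-185)·(-0.1) − (-110)·(-0.2)] / 1000 = -0.003500
Head at (688227, 4280913) = 143.8 + (-0.0010000)·(-415) + (-0.003500)·(-170) = 144.81 m.
That is higher than the 143.6 m at 2, so the point is upgradient.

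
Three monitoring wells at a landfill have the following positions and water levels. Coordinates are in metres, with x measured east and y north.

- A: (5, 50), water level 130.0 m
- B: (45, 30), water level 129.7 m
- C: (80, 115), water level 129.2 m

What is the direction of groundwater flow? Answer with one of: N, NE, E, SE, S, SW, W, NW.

E

Three-point gradient (reference A): Δ to B = (40, -20, -0.3), Δ to C = (75, 65, -0.8).
∂h/∂x = -0.008659, ∂h/∂y = -0.002317 (det = 4100).
Flow = −∇h = (+0.008659 east, +0.002317 north), which points east.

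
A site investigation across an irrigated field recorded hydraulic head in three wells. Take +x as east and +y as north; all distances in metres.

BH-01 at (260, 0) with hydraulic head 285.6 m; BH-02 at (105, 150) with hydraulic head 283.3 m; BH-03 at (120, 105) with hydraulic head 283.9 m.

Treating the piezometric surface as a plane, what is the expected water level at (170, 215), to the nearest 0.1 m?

Taking BH-01 as reference: BH-02−BH-01 = (-155, 150, -2.3); BH-03−BH-01 = (-140, 105, -1.7).
Determinant of the coordinate differences = (-155)·105 − (-140)·150 = 4725.
∂h/∂x = [(-2.3)·105 − (-1.7)·150] / 4725 = +0.002857
∂h/∂y = [(-155)·(-1.7) − (-140)·(-2.3)] / 4725 = -0.01238
h(170, 215) = 285.6 + (+0.002857)·(-90) + (-0.01238)·(215) = 285.6 -0.257 -2.662 = 282.681 m.

282.7 m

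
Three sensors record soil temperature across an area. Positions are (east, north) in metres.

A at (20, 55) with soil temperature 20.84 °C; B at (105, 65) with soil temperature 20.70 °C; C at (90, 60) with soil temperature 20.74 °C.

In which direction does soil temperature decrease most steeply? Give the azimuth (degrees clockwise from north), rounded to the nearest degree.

013°

With T = a·x + b·y + c and A as origin, the differences give:
  85·a + 10·b = -0.14
  70·a + 5·b = -0.10
Eliminate b (×5 and ×10, subtract): -275·a = 0.300 → a = ∂T/∂x = -0.001091
Back-substitute: b = ∂T/∂y = -0.004727.
Steepest decrease is along −∇f: components (+0.001091 E, +0.004727 N).
Azimuth = atan2(+0.001091, +0.004727) = 13.0° ≈ 013°.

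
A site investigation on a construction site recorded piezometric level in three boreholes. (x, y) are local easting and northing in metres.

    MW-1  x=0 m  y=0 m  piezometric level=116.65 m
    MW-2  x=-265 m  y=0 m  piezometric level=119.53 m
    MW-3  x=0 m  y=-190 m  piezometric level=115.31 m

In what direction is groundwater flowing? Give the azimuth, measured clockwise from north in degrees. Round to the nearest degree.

123°

∂h/∂x = (119.53 − 116.65) / (-265 − 0) = -0.01087
∂h/∂y = (115.31 − 116.65) / (-190 − 0) = +0.007053
Flow direction (−∇h) has components (+0.01087 E, -0.007053 N).
Azimuth = atan2(E, N) = atan2(+0.01087, -0.007053) = 123.0° ≈ 123°.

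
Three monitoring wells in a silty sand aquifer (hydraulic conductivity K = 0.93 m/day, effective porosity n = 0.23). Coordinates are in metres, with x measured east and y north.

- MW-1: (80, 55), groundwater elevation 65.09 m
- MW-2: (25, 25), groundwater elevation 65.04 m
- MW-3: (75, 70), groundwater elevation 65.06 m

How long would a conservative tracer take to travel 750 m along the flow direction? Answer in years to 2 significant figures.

230 years

With h = a·x + b·y + c and MW-1 as origin, the differences give:
  (-55)·a + (-30)·b = -0.05
  (-5)·a + 15·b = -0.03
Eliminate b (×15 and ×(-30), subtract): -975·a = -1.650 → a = ∂h/∂x = +0.001692
Back-substitute: b = ∂h/∂y = -0.001436.
|∇h| = √(0.001692² + -0.001436²) = 0.002219
Seepage velocity v = K·i/n = 0.93 × 0.002219 / 0.23 = 0.008972 m/day.
t = 750 / 0.008972 = 8.359e+04 days = 229 years.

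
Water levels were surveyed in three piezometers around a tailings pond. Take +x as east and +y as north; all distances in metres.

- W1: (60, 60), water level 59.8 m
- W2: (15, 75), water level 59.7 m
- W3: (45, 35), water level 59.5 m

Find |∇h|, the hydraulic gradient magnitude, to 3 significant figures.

Differences from W1: to W2 (Δx, Δy, Δh) = (-45, 15, -0.1); to W3 = (-15, -25, -0.3).
Solve a·Δx + b·Δy = Δh: det = (-45)·(-25) − (-15)·15 = 1350.
∂h/∂x = [(-0.1)·(-25) − (-0.3)·15] / 1350 = +0.005185
∂h/∂y = [(-45)·(-0.3) − (-15)·(-0.1)] / 1350 = +0.008889
|∇h| = √(0.005185² + 0.008889²) = 0.01029

0.0103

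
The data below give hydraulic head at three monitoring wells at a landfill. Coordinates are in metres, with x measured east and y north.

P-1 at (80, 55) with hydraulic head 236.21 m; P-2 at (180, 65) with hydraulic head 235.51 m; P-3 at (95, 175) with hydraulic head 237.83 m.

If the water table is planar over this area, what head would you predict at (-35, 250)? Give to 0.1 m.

240.0 m

Taking P-1 as reference: P-2−P-1 = (100, 10, -0.70); P-3−P-1 = (15, 120, +1.62).
Solve a·Δx + b·Δy = Δh: det = 100·120 − 15·10 = 11850.
∂h/∂x = [(-0.70)·120 − (+1.62)·10] / 11850 = -0.008456
∂h/∂y = [100·(+1.62) − 15·(-0.70)] / 11850 = +0.01456
h(-35, 250) = 236.21 + (-0.008456)·(-115) + (+0.01456)·(195) = 236.21 +0.972 +2.839 = 240.021 m.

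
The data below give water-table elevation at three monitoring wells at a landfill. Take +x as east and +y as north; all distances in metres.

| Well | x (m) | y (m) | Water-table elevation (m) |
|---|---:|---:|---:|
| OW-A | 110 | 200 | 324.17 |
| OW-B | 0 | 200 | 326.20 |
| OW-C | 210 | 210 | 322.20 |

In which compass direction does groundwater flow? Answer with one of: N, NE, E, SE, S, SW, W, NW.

NE

Three-point gradient (reference OW-A): Δ to OW-B = (-110, 0, +2.03), Δ to OW-C = (100, 10, -1.97).
∂h/∂x = -0.01845, ∂h/∂y = -0.01245 (det = -1100).
Flow = −∇h = (+0.01845 east, +0.01245 north), which points northeast.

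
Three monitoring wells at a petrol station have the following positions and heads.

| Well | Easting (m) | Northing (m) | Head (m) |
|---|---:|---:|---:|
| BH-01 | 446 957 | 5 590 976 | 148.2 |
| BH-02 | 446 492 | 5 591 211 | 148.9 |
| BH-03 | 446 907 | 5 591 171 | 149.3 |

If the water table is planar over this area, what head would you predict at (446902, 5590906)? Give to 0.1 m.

147.7 m

Differences from BH-01: to BH-02 (Δx, Δy, Δh) = (-465, 235, +0.7); to BH-03 = (-50, 195, +1.1).
Solve a·Δx + b·Δy = Δh: det = (-465)·195 − (-50)·235 = -78925.
∂h/∂x = [(+0.7)·195 − (+1.1)·235] / -78925 = +0.001546
∂h/∂y = [(-465)·(+1.1) − (-50)·(+0.7)] / -78925 = +0.006037
h(446902, 5590906) = 148.2 + (+0.001546)·(-55) + (+0.006037)·(-70) = 148.2 -0.085 -0.423 = 147.692 m.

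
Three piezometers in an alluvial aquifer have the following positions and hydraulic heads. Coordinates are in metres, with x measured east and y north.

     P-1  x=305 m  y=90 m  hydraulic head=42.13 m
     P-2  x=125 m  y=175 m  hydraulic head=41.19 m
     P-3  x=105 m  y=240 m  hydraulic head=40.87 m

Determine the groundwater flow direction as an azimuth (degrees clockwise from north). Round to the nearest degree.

Taking P-1 as reference: P-2−P-1 = (-180, 85, -0.94); P-3−P-1 = (-200, 150, -1.26).
Determinant of the coordinate differences = (-180)·150 − (-200)·85 = -10000.
∂h/∂x = [(-0.94)·150 − (-1.26)·85] / -10000 = +0.003390
∂h/∂y = [(-180)·(-1.26) − (-200)·(-0.94)] / -10000 = -0.003880
Flow direction (−∇h) has components (-0.003390 E, +0.003880 N).
Azimuth = atan2(E, N) = atan2(-0.003390, +0.003880) = 318.9° ≈ 319°.

319°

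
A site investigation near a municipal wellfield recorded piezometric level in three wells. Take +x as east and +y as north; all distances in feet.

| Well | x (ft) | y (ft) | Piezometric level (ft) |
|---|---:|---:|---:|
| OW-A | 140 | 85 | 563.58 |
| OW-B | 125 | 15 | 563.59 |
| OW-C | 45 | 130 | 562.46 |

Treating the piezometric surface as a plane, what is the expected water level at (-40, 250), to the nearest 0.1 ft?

With h = a·x + b·y + c and OW-A as origin, the differences give:
  (-15)·a + (-70)·b = +0.01
  (-95)·a + 45·b = -1.12
Eliminate b (×45 and ×(-70), subtract): -7325·a = -77.950 → a = ∂h/∂x = +0.01064
Back-substitute: b = ∂h/∂y = -0.002423.
h(-40, 250) = 563.58 + (+0.01064)·(-180) + (-0.002423)·(165) = 563.58 -1.915 -0.400 = 561.265 ft.

561.3 ft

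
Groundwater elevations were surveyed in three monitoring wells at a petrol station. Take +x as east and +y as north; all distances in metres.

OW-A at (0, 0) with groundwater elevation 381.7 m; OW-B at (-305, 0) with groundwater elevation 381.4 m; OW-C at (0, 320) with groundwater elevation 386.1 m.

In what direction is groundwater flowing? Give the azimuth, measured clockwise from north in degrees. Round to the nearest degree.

∂h/∂x = (381.4 − 381.7) / (-305 − 0) = +0.0009836
∂h/∂y = (386.1 − 381.7) / (320 − 0) = +0.01375
Flow direction (−∇h) has components (-0.0009836 E, -0.01375 N).
Azimuth = atan2(E, N) = atan2(-0.0009836, -0.01375) = 184.1° ≈ 184°.

184°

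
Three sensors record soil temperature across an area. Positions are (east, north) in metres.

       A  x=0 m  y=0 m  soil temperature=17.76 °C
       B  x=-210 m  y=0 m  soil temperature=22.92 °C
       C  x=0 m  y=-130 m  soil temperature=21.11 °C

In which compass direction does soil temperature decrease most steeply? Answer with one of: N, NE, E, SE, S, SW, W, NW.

NE

∂T/∂x = (22.92 − 17.76) / (-210 − 0) = -0.02457
∂T/∂y = (21.11 − 17.76) / (-130 − 0) = -0.02577
Steepest decrease is along −∇f = (+0.02457 E, +0.02577 N) → northeast.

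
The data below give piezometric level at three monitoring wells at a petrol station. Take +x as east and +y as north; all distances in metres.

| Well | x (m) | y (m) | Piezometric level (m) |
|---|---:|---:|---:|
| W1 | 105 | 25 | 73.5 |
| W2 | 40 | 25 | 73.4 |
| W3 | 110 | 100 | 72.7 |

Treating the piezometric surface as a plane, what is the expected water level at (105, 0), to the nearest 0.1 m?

73.8 m

Differences from W1: to W2 (Δx, Δy, Δh) = (-65, 0, -0.1); to W3 = (5, 75, -0.8).
Determinant of the coordinate differences = (-65)·75 − 5·0 = -4875.
∂h/∂x = [(-0.1)·75 − (-0.8)·0] / -4875 = +0.001538
∂h/∂y = [(-65)·(-0.8) − 5·(-0.1)] / -4875 = -0.01077
h(105, 0) = 73.5 + (+0.001538)·(0) + (-0.01077)·(-25) = 73.5 +0.000 +0.269 = 73.769 m.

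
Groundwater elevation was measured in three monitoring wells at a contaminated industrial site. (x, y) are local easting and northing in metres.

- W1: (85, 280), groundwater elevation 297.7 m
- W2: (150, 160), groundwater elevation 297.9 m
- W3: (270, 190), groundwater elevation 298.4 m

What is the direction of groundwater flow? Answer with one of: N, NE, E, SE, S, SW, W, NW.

Differences from W1: to W2 (Δx, Δy, Δh) = (65, -120, +0.2); to W3 = (185, -90, +0.7).
Determinant of the coordinate differences = 65·(-90) − 185·(-120) = 16350.
∂h/∂x = [(+0.2)·(-90) − (+0.7)·(-120)] / 16350 = +0.004037
∂h/∂y = [65·(+0.7) − 185·(+0.2)] / 16350 = +0.0005199
Flow = −∇h = (-0.004037 east, -0.0005199 north), which points west.

W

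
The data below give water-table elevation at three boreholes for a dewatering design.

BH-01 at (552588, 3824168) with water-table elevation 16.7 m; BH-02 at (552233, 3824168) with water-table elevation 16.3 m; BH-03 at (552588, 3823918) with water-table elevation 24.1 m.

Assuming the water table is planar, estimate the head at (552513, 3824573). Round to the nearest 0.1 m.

4.6 m

∂h/∂x = (16.3 − 16.7) / (552233 − 552588) = +0.001127
∂h/∂y = (24.1 − 16.7) / (3823918 − 3824168) = -0.02960
h(552513, 3824573) = 16.7 + (+0.001127)·(-75) + (-0.02960)·(405) = 16.7 -0.085 -11.988 = 4.627 m.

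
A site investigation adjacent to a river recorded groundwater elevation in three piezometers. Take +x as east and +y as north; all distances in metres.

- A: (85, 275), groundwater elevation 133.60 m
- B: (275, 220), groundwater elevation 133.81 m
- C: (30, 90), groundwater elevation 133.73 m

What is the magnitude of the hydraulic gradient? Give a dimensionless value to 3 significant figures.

Differences from A: to B (Δx, Δy, Δh) = (190, -55, +0.21); to C = (-55, -185, +0.13).
Determinant of the coordinate differences = 190·(-185) − (-55)·(-55) = -38175.
∂h/∂x = [(+0.21)·(-185) − (+0.13)·(-55)] / -38175 = +0.0008304
∂h/∂y = [190·(+0.13) − (-55)·(+0.21)] / -38175 = -0.0009496
|∇h| = √(0.0008304² + -0.0009496²) = 0.001261

0.00126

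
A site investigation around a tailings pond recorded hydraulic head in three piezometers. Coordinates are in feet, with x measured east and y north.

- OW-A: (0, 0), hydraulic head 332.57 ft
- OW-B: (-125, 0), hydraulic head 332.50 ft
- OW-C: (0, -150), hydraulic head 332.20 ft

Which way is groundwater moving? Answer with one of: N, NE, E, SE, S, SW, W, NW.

∂h/∂x = (332.50 − 332.57) / (-125 − 0) = +0.0005600
∂h/∂y = (332.20 − 332.57) / (-150 − 0) = +0.002467
Flow = −∇h = (-0.0005600 east, -0.002467 north), which points south.

S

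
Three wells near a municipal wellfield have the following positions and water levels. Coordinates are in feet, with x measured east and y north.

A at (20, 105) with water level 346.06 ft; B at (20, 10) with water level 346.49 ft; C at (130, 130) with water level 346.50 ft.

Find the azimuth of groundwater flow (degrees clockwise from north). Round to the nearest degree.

With h = a·x + b·y + c and A as origin, the differences give:
  0·a + (-95)·b = +0.43
  110·a + 25·b = +0.44
Eliminate b (×25 and ×(-95), subtract): 10450·a = 52.550 → a = ∂h/∂x = +0.005029
Back-substitute: b = ∂h/∂y = -0.004526.
Flow direction (−∇h) has components (-0.005029 E, +0.004526 N).
Azimuth = atan2(E, N) = atan2(-0.005029, +0.004526) = 312.0° ≈ 312°.

312°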